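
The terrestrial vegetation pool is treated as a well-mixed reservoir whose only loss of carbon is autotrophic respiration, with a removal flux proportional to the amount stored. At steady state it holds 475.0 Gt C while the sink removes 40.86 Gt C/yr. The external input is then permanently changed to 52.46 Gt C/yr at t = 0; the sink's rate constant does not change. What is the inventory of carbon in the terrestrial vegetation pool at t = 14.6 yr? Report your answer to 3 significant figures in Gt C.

τ = M₀/F₀ = 475.0/40.86 = 11.63 yr; rate constant k = 1/τ.
New steady state M_∞ = F₁/k = F₁·τ = 52.46 × 11.63 = 609.85 Gt C.
M(t) = M_∞ + (M₀ − M_∞)·e^(−t/τ); t/τ = 14.6/11.63 = 1.256, so e^(−t/τ) = 0.2848.
M(t) = 609.85 − 134.9 × 0.2848 = 571.44 Gt C.

571 Gt C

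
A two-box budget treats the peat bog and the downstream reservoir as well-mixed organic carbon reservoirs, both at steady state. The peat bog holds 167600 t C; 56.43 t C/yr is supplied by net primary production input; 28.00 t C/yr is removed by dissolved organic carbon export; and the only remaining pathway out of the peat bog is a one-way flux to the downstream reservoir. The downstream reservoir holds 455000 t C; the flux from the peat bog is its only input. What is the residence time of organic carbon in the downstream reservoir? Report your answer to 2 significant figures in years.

16000 yr

Balance the peat bog: ΣF_in = 56.430 t C/yr.
Flux to the downstream reservoir = ΣF_in − (28.00) = 28.430 t C/yr.
At steady state the output of the downstream reservoir equals its input, 28.430 t C/yr.
τ = M / F = 455000 / 28.430 = 16000 yr.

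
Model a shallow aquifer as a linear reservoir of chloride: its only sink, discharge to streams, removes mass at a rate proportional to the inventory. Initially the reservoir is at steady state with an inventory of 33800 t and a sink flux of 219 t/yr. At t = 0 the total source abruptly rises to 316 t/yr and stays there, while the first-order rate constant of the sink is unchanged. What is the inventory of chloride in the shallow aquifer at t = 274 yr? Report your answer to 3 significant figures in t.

46200 t

τ = M₀/F₀ = 33800/219 = 154.3 yr; rate constant k = 1/τ.
New steady state M_∞ = F₁/k = F₁·τ = 316 × 154.3 = 48771 t.
M(t) = M_∞ + (M₀ − M_∞)·e^(−t/τ); t/τ = 274/154.3 = 1.775, so e^(−t/τ) = 0.1694.
M(t) = 48771 − 14970 × 0.1694 = 46234 t.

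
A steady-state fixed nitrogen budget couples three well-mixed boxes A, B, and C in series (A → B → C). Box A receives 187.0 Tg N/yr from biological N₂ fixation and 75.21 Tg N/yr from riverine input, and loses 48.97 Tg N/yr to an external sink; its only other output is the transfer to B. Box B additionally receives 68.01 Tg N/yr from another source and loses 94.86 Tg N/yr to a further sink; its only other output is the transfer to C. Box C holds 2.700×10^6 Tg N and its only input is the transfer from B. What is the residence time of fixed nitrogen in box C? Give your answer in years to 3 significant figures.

14500 yr

Box A: F(A→B) = (187.0 + 75.21) − 48.97 = 213.24 Tg N/yr.
Box B: F(B→C) = (213.24 + 68.01) − 94.86 = 186.39 Tg N/yr.
Box C throughput = its input = 186.39 Tg N/yr; τ = 2.700×10^6 / 186.39 = 14490 yr.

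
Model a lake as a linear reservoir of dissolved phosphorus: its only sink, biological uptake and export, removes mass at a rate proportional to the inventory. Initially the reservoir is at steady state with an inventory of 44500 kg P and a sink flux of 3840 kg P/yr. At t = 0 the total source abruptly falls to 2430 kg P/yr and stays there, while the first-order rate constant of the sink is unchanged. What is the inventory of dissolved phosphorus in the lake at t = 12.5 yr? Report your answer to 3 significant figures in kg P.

The sink rate constant is k = F₀/M₀ = 3840/44500 = 0.08629 yr⁻¹.
Solving dM/dt = F₁ − kM with M(0) = M₀ gives M(t) = F₁/k + (M₀ − F₁/k)·e^(−kt).
F₁/k = 2430/0.08629 = 28160 kg P; kt = 0.08629 × 12.5 = 1.079, e^(−kt) = 0.3401.
M(12.5) = 28160 + (44500 − 28160) × 0.3401 = 28160 + 5556 = 33717 kg P.

33700 kg P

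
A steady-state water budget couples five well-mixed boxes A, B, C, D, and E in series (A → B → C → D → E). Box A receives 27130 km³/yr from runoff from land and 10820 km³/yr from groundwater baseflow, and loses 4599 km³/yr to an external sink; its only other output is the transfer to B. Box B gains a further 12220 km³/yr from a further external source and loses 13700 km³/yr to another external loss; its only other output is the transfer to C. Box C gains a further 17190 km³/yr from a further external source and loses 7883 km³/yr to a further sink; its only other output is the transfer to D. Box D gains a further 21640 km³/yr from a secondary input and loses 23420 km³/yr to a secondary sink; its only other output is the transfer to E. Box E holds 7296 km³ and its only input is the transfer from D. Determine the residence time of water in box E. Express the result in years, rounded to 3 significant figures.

Box A: F(A→B) = (27130 + 10820) − 4599 = 33351 km³/yr.
Box B: F(B→C) = (33351 + 12220) − 13700 = 31871 km³/yr.
Box C: F(C→D) = (31871 + 17190) − 7883 = 41178 km³/yr.
Box D: F(D→E) = (41178 + 21640) − 23420 = 39398 km³/yr.
Box E throughput = its input = 39398 km³/yr; τ = 7296 / 39398 = 0.1852 yr.

0.185 yr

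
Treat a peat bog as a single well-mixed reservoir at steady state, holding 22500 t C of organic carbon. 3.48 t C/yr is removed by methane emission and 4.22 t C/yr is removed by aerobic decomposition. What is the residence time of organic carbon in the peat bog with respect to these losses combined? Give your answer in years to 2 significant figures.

2900 yr

Total removal = 3.480 + 4.220 = 7.7000 t C/yr.
τ = M / ΣF_out = 22500 / 7.7000 = 2922 yr.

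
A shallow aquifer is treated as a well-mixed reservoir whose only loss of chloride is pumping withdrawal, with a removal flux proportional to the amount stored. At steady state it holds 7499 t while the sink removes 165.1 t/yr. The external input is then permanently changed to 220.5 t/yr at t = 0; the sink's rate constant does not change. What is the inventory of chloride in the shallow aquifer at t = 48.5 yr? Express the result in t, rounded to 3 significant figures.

9150 t

The sink rate constant is k = F₀/M₀ = 165.1/7499 = 0.02202 yr⁻¹.
Solving dM/dt = F₁ − kM with M(0) = M₀ gives M(t) = F₁/k + (M₀ − F₁/k)·e^(−kt).
F₁/k = 220.5/0.02202 = 10015 t; kt = 0.02202 × 48.5 = 1.068, e^(−kt) = 0.3438.
M(48.5) = 10015 + (7499 − 10015) × 0.3438 = 10015 − 865.0 = 9150.3 t.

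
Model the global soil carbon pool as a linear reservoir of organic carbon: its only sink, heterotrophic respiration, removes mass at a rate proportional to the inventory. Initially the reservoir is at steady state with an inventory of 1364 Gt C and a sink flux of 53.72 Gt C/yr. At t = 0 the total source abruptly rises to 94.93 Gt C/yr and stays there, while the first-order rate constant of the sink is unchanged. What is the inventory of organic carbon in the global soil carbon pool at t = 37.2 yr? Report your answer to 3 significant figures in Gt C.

2170 Gt C

The sink rate constant is k = F₀/M₀ = 53.72/1364 = 0.03938 yr⁻¹.
Solving dM/dt = F₁ − kM with M(0) = M₀ gives M(t) = F₁/k + (M₀ − F₁/k)·e^(−kt).
F₁/k = 94.93/0.03938 = 2410.4 Gt C; kt = 0.03938 × 37.2 = 1.465, e^(−kt) = 0.2311.
M(37.2) = 2410.4 + (1364 − 2410.4) × 0.2311 = 2410.4 − 241.8 = 2168.6 Gt C.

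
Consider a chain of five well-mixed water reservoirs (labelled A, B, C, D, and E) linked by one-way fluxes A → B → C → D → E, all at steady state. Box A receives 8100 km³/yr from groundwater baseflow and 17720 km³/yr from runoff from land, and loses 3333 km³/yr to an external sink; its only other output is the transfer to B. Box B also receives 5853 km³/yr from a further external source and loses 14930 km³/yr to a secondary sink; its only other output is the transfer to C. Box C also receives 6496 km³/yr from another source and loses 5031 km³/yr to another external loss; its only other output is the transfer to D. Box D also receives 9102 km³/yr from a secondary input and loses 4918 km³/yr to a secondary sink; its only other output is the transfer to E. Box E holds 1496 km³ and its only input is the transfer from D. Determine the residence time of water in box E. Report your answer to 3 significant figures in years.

0.0785 yr

Box A: F(A→B) = (8100 + 17720) − 3333 = 22487 km³/yr.
Box B: F(B→C) = (22487 + 5853) − 14930 = 13410 km³/yr.
Box C: F(C→D) = (13410 + 6496) − 5031 = 14875 km³/yr.
Box D: F(D→E) = (14875 + 9102) − 4918 = 19059 km³/yr.
Box E throughput = its input = 19059 km³/yr; τ = 1496 / 19059 = 0.07849 yr.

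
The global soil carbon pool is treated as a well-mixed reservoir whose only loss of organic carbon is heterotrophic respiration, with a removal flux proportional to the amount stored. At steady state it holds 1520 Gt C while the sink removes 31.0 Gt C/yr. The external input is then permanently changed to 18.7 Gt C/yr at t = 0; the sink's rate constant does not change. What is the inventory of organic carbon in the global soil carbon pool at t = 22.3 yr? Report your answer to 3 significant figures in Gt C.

1300 Gt C

The sink rate constant is k = F₀/M₀ = 31.0/1520 = 0.02039 yr⁻¹.
Solving dM/dt = F₁ − kM with M(0) = M₀ gives M(t) = F₁/k + (M₀ − F₁/k)·e^(−kt).
F₁/k = 18.7/0.02039 = 916.90 Gt C; kt = 0.02039 × 22.3 = 0.4548, e^(−kt) = 0.6346.
M(22.3) = 916.90 + (1520 − 916.90) × 0.6346 = 916.90 + 382.7 = 1299.6 Gt C.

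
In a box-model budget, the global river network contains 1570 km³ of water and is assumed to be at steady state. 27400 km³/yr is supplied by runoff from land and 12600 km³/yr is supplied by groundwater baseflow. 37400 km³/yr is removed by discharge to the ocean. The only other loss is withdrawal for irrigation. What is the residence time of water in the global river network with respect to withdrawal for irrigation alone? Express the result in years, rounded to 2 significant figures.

0.60 yr

At steady state ΣF_in = ΣF_out.
ΣF_in = 27400 + 12600 = 40000 km³/yr.
Withdrawal for irrigation flux = ΣF_in − (37400) = 40000 − 37400 = 2600 km³/yr.
τ = M / F = 1570 / 2600 = 0.6038 yr.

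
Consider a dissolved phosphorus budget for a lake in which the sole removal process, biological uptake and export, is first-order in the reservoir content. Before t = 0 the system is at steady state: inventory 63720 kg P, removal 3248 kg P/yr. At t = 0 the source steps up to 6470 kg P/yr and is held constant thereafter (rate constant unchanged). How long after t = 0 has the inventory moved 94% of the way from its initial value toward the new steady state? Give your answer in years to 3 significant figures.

55.2 yr

τ = M₀/F₀ = 63720/3248 = 19.62 yr.
The remaining gap fraction is e^(−t/τ); 94% covered ⇒ e^(−t/τ) = 0.0600.
t = −τ ln(0.0600) = 19.62 × 2.813 = 55.19 yr.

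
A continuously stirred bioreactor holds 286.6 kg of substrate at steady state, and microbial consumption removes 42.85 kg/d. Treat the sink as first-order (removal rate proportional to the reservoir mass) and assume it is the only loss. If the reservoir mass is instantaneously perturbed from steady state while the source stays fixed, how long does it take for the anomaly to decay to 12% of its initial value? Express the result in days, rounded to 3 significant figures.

14.2 d

For a linear reservoir the anomaly decays as exp(−t/τ) with τ = M/F = 286.6/42.85 = 6.688 d.
exp(−t/τ) = 0.12 ⇒ t = −τ ln(0.12) = 6.688 × 2.120 = 14.18 d.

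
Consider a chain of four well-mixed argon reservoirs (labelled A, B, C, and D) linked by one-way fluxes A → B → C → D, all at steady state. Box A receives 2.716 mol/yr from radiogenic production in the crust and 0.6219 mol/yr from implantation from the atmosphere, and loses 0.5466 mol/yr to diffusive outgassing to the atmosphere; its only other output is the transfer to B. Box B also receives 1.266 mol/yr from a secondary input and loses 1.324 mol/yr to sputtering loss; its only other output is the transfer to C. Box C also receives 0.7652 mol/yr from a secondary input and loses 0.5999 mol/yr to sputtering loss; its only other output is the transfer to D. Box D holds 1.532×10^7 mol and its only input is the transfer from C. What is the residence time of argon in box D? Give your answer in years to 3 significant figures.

Box A: F(A→B) = (2.716 + 0.6219) − 0.5466 = 2.7913 mol/yr.
Box B: F(B→C) = (2.7913 + 1.266) − 1.324 = 2.7333 mol/yr.
Box C: F(C→D) = (2.7333 + 0.7652) − 0.5999 = 2.8986 mol/yr.
Box D throughput = its input = 2.8986 mol/yr; τ = 1.532×10^7 / 2.8986 = 5.285×10^6 yr.

5.29×10^6 yr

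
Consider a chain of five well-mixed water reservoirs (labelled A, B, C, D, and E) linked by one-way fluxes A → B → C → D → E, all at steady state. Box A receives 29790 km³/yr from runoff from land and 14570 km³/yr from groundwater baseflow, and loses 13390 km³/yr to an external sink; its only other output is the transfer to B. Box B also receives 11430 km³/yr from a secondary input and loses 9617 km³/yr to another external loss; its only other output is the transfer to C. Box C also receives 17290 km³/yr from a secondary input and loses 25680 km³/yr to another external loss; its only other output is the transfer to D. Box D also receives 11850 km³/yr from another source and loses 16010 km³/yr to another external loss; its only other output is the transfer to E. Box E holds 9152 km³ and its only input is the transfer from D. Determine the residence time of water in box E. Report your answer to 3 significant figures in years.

0.452 yr

Box A: F(A→B) = (29790 + 14570) − 13390 = 30970 km³/yr.
Box B: F(B→C) = (30970 + 11430) − 9617 = 32783 km³/yr.
Box C: F(C→D) = (32783 + 17290) − 25680 = 24393 km³/yr.
Box D: F(D→E) = (24393 + 11850) − 16010 = 20233 km³/yr.
Box E throughput = its input = 20233 km³/yr; τ = 9152 / 20233 = 0.4523 yr.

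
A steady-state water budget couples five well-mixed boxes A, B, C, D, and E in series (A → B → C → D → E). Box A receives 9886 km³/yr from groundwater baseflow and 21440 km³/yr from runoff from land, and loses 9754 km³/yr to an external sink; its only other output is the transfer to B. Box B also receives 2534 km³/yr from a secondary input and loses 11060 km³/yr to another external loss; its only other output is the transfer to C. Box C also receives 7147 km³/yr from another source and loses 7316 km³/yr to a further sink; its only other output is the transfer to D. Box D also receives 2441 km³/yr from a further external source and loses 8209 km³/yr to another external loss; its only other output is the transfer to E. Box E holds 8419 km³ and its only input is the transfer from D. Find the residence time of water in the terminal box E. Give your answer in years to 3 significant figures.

Box A: F(A→B) = (9886 + 21440) − 9754 = 21572 km³/yr.
Box B: F(B→C) = (21572 + 2534) − 11060 = 13046 km³/yr.
Box C: F(C→D) = (13046 + 7147) − 7316 = 12877 km³/yr.
Box D: F(D→E) = (12877 + 2441) − 8209 = 7109.0 km³/yr.
Box E throughput = its input = 7109.0 km³/yr; τ = 8419 / 7109.0 = 1.184 yr.

1.18 yr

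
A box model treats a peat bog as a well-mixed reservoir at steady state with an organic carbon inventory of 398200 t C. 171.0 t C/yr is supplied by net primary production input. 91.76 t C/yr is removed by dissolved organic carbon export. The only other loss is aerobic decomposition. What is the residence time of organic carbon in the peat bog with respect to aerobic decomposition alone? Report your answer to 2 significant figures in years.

5000 yr

At steady state ΣF_in = ΣF_out.
ΣF_in = 171.00 t C/yr.
Aerobic decomposition flux = ΣF_in − (91.76) = 171.00 − 91.76 = 79.24 t C/yr.
τ = M / F = 398200 / 79.24 = 5025 yr.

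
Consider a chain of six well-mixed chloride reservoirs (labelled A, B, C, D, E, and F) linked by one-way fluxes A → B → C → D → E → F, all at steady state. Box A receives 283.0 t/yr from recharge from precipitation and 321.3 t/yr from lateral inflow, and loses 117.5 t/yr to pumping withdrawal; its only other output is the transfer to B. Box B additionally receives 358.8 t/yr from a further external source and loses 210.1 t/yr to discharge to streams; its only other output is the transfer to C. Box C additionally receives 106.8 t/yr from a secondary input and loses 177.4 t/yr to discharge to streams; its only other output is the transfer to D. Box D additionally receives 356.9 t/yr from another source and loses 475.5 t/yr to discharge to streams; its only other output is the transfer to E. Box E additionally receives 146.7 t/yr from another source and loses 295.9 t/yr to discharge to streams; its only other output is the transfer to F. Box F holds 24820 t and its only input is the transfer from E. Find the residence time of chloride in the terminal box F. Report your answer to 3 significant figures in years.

83.5 yr

Box A: F(A→B) = (283.0 + 321.3) − 117.5 = 486.80 t/yr.
Box B: F(B→C) = (486.80 + 358.8) − 210.1 = 635.50 t/yr.
Box C: F(C→D) = (635.50 + 106.8) − 177.4 = 564.90 t/yr.
Box D: F(D→E) = (564.90 + 356.9) − 475.5 = 446.30 t/yr.
Box E: F(E→F) = (446.30 + 146.7) − 295.9 = 297.10 t/yr.
Box F throughput = its input = 297.10 t/yr; τ = 24820 / 297.10 = 83.54 yr.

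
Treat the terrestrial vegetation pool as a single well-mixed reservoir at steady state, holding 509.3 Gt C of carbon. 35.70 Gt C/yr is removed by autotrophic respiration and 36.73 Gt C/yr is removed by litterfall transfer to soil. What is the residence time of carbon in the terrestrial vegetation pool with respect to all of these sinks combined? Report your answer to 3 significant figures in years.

Total removal flux = 35.70 + 36.73 = 72.430 Gt C/yr.
τ = M / ΣF_out = 509.3 / 72.430 = 7.032 yr.

7.03 yr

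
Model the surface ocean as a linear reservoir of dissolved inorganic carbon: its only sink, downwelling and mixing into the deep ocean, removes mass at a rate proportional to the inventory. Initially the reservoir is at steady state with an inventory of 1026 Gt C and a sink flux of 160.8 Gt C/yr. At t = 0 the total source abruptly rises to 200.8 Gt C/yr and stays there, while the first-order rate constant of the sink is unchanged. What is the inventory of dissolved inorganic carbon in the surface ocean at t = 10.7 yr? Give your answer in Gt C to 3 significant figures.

1230 Gt C

The sink rate constant is k = F₀/M₀ = 160.8/1026 = 0.1567 yr⁻¹.
Solving dM/dt = F₁ − kM with M(0) = M₀ gives M(t) = F₁/k + (M₀ − F₁/k)·e^(−kt).
F₁/k = 200.8/0.1567 = 1281.2 Gt C; kt = 0.1567 × 10.7 = 1.677, e^(−kt) = 0.1869.
M(10.7) = 1281.2 + (1026 − 1281.2) × 0.1869 = 1281.2 − 47.71 = 1233.5 Gt C.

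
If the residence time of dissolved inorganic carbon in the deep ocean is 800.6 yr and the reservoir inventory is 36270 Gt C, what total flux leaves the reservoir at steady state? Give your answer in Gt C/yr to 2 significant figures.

F = M / τ = 36270 / 800.6 = 45.30 Gt C/yr.

45 Gt C/yr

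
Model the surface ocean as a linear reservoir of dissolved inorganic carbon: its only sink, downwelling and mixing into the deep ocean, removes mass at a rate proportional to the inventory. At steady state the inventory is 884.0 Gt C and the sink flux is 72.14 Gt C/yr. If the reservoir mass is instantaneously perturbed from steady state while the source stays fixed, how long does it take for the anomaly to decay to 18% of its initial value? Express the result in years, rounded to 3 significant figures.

21.0 yr

For a linear reservoir the anomaly decays as exp(−t/τ) with τ = M/F = 884.0/72.14 = 12.25 yr.
exp(−t/τ) = 0.18 ⇒ t = −τ ln(0.18) = 12.25 × 1.715 = 21.01 yr.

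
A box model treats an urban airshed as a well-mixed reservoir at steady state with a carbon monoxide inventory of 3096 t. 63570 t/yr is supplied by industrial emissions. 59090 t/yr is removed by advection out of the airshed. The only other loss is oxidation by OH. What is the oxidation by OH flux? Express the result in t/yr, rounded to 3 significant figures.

At steady state ΣF_in = ΣF_out.
ΣF_in = 63570 t/yr.
Oxidation by OH flux = ΣF_in − (59090) = 63570 − 59090 = 4480 t/yr.

4480 t/yr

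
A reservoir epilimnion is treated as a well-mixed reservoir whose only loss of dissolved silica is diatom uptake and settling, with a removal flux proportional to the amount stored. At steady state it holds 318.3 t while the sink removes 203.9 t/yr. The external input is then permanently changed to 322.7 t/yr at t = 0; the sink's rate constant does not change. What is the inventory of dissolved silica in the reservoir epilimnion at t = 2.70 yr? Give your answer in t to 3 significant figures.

Residence time τ = M₀/F₀ = 1.561 yr. The eventual steady state is M_∞ = M₀·(F₁/F₀) = 318.3 × 322.7/203.9 = 503.75 t.
The anomaly ΔM(t) = M(t) − M_∞ decays as ΔM₀·e^(−t/τ) with ΔM₀ = 318.3 − 503.75 = −185.5 t.
At t = 2.70 yr, e^(−t/τ) = e^(−1.730) = 0.1774, so ΔM = −32.89 t and M = 503.75 − 32.89 = 470.86 t.

471 t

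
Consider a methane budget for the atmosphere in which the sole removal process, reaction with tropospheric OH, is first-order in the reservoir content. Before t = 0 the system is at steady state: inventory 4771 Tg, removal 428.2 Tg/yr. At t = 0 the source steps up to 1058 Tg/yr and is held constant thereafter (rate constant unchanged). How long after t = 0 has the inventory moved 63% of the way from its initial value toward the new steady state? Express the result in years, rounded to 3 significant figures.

11.1 yr

τ = M₀/F₀ = 4771/428.2 = 11.14 yr.
The remaining gap fraction is e^(−t/τ); 63% covered ⇒ e^(−t/τ) = 0.370.
t = −τ ln(0.370) = 11.14 × 0.9943 = 11.08 yr.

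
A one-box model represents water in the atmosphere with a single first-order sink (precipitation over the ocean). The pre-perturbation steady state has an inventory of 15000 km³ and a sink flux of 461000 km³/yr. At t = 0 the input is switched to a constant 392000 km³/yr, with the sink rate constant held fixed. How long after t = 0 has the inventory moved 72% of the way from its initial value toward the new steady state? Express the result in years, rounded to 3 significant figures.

τ = M₀/F₀ = 15000/461000 = 0.03254 yr.
The remaining gap fraction is e^(−t/τ); 72% covered ⇒ e^(−t/τ) = 0.280.
t = −τ ln(0.280) = 0.03254 × 1.273 = 0.04142 yr.

0.0414 yr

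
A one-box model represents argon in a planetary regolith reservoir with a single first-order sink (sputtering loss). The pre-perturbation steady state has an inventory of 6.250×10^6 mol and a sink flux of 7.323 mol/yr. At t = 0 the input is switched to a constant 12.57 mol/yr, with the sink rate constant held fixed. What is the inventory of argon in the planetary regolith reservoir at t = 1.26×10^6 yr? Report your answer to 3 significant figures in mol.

τ = M₀/F₀ = 6.250×10^6/7.323 = 853500 yr; rate constant k = 1/τ.
New steady state M_∞ = F₁/k = F₁·τ = 12.57 × 853500 = 1.0728×10^7 mol.
M(t) = M_∞ + (M₀ − M_∞)·e^(−t/τ); t/τ = 1.26×10^6/853500 = 1.476, so e^(−t/τ) = 0.2285.
M(t) = 1.0728×10^7 − 4.478×10^6 × 0.2285 = 9.7050×10^6 mol.

9.71×10^6 mol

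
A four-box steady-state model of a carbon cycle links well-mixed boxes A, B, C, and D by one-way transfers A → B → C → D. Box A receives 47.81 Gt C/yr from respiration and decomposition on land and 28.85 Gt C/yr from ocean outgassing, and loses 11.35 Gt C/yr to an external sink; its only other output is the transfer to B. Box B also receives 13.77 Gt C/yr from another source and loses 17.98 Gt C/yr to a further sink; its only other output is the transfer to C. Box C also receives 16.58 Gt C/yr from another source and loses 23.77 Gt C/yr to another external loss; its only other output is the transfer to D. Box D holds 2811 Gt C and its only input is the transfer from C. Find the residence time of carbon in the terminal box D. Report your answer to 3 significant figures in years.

52.1 yr

Box A: F(A→B) = (47.81 + 28.85) − 11.35 = 65.310 Gt C/yr.
Box B: F(B→C) = (65.310 + 13.77) − 17.98 = 61.100 Gt C/yr.
Box C: F(C→D) = (61.100 + 16.58) − 23.77 = 53.910 Gt C/yr.
Box D throughput = its input = 53.910 Gt C/yr; τ = 2811 / 53.910 = 52.14 yr.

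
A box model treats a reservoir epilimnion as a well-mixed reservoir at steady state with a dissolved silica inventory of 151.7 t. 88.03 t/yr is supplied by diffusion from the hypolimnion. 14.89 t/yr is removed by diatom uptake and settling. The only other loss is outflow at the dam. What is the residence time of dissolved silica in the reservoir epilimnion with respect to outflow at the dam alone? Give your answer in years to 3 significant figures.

2.07 yr

At steady state ΣF_in = ΣF_out.
ΣF_in = 88.030 t/yr.
Outflow at the dam flux = ΣF_in − (14.89) = 88.030 − 14.89 = 73.14 t/yr.
τ = M / F = 151.7 / 73.14 = 2.074 yr.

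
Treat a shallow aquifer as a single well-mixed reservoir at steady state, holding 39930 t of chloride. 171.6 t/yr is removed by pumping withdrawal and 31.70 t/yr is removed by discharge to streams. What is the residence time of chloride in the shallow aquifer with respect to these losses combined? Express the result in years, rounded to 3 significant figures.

Total removal = 171.6 + 31.70 = 203.30 t/yr.
τ = M / ΣF_out = 39930 / 203.30 = 196.4 yr.

196 yr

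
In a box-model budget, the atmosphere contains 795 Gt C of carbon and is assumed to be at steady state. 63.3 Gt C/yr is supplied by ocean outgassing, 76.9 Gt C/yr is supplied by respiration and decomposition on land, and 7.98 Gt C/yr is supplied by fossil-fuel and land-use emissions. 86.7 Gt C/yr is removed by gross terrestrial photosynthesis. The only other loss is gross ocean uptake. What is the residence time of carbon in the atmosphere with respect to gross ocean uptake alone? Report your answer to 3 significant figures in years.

At steady state ΣF_in = ΣF_out.
ΣF_in = 63.3 + 76.9 + 7.98 = 148.18 Gt C/yr.
Gross ocean uptake flux = ΣF_in − (86.7) = 148.18 − 86.70 = 61.48 Gt C/yr.
τ = M / F = 795 / 61.48 = 12.93 yr.

12.9 yr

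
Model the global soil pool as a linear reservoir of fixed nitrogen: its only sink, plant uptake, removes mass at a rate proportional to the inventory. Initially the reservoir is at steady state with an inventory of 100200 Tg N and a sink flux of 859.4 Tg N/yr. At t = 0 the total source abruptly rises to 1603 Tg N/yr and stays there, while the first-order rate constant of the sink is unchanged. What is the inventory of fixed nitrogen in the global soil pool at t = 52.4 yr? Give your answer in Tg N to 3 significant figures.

τ = M₀/F₀ = 100200/859.4 = 116.6 yr; rate constant k = 1/τ.
New steady state M_∞ = F₁/k = F₁·τ = 1603 × 116.6 = 186900 Tg N.
M(t) = M_∞ + (M₀ − M_∞)·e^(−t/τ); t/τ = 52.4/116.6 = 0.4494, so e^(−t/τ) = 0.6380.
M(t) = 186900 − 86700 × 0.6380 = 131590 Tg N.

132000 Tg N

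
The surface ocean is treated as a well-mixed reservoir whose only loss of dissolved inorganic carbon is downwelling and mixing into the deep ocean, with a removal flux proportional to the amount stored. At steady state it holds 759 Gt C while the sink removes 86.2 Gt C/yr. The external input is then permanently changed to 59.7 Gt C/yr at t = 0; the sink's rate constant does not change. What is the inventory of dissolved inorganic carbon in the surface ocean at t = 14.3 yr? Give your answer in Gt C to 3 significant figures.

τ = M₀/F₀ = 759/86.2 = 8.805 yr; rate constant k = 1/τ.
New steady state M_∞ = F₁/k = F₁·τ = 59.7 × 8.805 = 525.66 Gt C.
M(t) = M_∞ + (M₀ − M_∞)·e^(−t/τ); t/τ = 14.3/8.805 = 1.624, so e^(−t/τ) = 0.1971.
M(t) = 525.66 + 233.3 × 0.1971 = 571.65 Gt C.

572 Gt C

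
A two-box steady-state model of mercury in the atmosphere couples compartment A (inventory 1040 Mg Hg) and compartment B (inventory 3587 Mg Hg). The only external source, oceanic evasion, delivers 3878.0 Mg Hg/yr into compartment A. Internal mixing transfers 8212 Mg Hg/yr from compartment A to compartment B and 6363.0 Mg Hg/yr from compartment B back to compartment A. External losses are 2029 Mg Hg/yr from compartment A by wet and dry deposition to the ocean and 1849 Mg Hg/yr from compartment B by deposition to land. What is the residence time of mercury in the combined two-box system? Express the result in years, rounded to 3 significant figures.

1.19 yr

For the system as a whole, the A↔B exchange is internal and contributes nothing to the throughput; only the external sinks remove mass.
M_total = 1040 + 3587 = 4627.0 Mg Hg.
ΣF_external_out = 2029 + 1849 = 3878.0 Mg Hg/yr.
τ = M_total / ΣF_ext = 4627.0 / 3878.0 = 1.193 yr.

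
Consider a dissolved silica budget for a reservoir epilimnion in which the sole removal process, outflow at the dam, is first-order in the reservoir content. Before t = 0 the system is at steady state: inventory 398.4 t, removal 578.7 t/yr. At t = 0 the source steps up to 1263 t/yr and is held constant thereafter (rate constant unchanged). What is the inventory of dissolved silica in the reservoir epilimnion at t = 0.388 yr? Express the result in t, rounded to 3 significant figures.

601 t

The sink rate constant is k = F₀/M₀ = 578.7/398.4 = 1.453 yr⁻¹.
Solving dM/dt = F₁ − kM with M(0) = M₀ gives M(t) = F₁/k + (M₀ − F₁/k)·e^(−kt).
F₁/k = 1263/1.453 = 869.50 t; kt = 1.453 × 0.388 = 0.5636, e^(−kt) = 0.5692.
M(0.388) = 869.50 + (398.4 − 869.50) × 0.5692 = 869.50 − 268.1 = 601.37 t.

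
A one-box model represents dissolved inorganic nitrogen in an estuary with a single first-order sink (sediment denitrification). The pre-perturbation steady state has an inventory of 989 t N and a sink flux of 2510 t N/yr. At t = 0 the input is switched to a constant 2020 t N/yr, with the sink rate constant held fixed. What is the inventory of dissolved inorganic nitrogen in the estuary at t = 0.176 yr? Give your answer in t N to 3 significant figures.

Residence time τ = M₀/F₀ = 0.3940 yr. The eventual steady state is M_∞ = M₀·(F₁/F₀) = 989 × 2020/2510 = 795.93 t N.
The anomaly ΔM(t) = M(t) − M_∞ decays as ΔM₀·e^(−t/τ) with ΔM₀ = 989 − 795.93 = 193.1 t N.
At t = 0.176 yr, e^(−t/τ) = e^(−0.4467) = 0.6398, so ΔM = 123.5 t N and M = 795.93 + 123.5 = 919.45 t N.

919 t N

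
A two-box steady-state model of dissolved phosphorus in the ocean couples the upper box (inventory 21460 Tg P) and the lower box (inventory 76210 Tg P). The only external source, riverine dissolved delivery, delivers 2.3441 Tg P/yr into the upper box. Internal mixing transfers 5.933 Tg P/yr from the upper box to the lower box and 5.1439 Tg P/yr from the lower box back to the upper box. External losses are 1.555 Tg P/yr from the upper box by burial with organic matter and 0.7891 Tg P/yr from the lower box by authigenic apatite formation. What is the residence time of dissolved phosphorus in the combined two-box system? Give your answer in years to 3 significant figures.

41700 yr

For the system as a whole, the A↔B exchange is internal and contributes nothing to the throughput; only the external sinks remove mass.
M_total = 21460 + 76210 = 97670 Tg P.
ΣF_external_out = 1.555 + 0.7891 = 2.3441 Tg P/yr.
τ = M_total / ΣF_ext = 97670 / 2.3441 = 41670 yr.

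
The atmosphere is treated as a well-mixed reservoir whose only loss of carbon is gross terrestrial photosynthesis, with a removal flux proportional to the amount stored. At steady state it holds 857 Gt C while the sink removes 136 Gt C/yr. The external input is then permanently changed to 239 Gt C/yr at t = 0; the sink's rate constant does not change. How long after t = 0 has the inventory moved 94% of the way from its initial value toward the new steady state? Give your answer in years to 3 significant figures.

17.7 yr

τ = M₀/F₀ = 857/136 = 6.301 yr.
The remaining gap fraction is e^(−t/τ); 94% covered ⇒ e^(−t/τ) = 0.0600.
t = −τ ln(0.0600) = 6.301 × 2.813 = 17.73 yr.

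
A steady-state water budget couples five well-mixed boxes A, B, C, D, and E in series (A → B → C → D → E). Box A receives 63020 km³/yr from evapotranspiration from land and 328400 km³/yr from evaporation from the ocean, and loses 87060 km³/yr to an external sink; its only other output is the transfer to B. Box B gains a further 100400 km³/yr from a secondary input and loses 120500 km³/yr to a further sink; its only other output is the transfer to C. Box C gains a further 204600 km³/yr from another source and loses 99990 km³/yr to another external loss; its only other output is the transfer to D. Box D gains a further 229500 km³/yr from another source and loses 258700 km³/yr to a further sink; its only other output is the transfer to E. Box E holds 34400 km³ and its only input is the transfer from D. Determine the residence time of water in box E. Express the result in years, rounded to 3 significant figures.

0.0956 yr

Box A: F(A→B) = (63020 + 328400) − 87060 = 304360 km³/yr.
Box B: F(B→C) = (304360 + 100400) − 120500 = 284260 km³/yr.
Box C: F(C→D) = (284260 + 204600) − 99990 = 388870 km³/yr.
Box D: F(D→E) = (388870 + 229500) − 258700 = 359670 km³/yr.
Box E throughput = its input = 359670 km³/yr; τ = 34400 / 359670 = 0.09564 yr.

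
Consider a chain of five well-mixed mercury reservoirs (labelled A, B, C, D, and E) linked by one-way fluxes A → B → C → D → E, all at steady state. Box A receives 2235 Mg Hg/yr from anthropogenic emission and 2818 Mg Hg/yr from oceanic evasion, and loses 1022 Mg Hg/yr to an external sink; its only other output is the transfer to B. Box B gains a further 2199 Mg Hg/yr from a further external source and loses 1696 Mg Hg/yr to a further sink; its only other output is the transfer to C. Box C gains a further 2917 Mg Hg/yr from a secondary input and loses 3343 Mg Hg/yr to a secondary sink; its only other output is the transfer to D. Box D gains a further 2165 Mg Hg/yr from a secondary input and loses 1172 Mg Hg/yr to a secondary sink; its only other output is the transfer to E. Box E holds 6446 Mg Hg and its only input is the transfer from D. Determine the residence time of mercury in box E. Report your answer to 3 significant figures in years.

Box A: F(A→B) = (2235 + 2818) − 1022 = 4031.0 Mg Hg/yr.
Box B: F(B→C) = (4031.0 + 2199) − 1696 = 4534.0 Mg Hg/yr.
Box C: F(C→D) = (4534.0 + 2917) − 3343 = 4108.0 Mg Hg/yr.
Box D: F(D→E) = (4108.0 + 2165) − 1172 = 5101.0 Mg Hg/yr.
Box E throughput = its input = 5101.0 Mg Hg/yr; τ = 6446 / 5101.0 = 1.264 yr.

1.26 yr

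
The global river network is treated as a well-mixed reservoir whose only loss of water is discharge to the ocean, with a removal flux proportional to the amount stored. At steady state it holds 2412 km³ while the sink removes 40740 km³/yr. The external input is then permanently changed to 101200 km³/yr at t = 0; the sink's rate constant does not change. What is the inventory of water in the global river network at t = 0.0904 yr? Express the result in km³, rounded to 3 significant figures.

5210 km³

The sink rate constant is k = F₀/M₀ = 40740/2412 = 16.89 yr⁻¹.
Solving dM/dt = F₁ − kM with M(0) = M₀ gives M(t) = F₁/k + (M₀ − F₁/k)·e^(−kt).
F₁/k = 101200/16.89 = 5991.5 km³; kt = 16.89 × 0.0904 = 1.527, e^(−kt) = 0.2172.
M(0.0904) = 5991.5 + (2412 − 5991.5) × 0.2172 = 5991.5 − 777.5 = 5214.0 km³.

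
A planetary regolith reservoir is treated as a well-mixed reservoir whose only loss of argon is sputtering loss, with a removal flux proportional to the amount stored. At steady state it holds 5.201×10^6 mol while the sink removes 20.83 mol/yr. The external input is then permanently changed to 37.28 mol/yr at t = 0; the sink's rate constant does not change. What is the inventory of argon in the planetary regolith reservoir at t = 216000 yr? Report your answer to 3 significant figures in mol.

τ = M₀/F₀ = 5.201×10^6/20.83 = 249700 yr; rate constant k = 1/τ.
New steady state M_∞ = F₁/k = F₁·τ = 37.28 × 249700 = 9.3084×10^6 mol.
M(t) = M_∞ + (M₀ − M_∞)·e^(−t/τ); t/τ = 216000/249700 = 0.8651, so e^(−t/τ) = 0.4210.
M(t) = 9.3084×10^6 − 4.107×10^6 × 0.4210 = 7.5791×10^6 mol.

7.58×10^6 mol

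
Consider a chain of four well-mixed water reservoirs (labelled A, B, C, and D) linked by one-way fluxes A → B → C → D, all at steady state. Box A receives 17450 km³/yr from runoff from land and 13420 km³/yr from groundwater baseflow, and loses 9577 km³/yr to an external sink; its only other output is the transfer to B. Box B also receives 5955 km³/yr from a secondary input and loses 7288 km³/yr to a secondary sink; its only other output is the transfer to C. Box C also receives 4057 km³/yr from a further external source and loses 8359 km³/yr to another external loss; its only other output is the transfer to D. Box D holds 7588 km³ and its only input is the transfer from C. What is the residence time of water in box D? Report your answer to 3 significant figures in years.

0.485 yr

Box A: F(A→B) = (17450 + 13420) − 9577 = 21293 km³/yr.
Box B: F(B→C) = (21293 + 5955) − 7288 = 19960 km³/yr.
Box C: F(C→D) = (19960 + 4057) − 8359 = 15658 km³/yr.
Box D throughput = its input = 15658 km³/yr; τ = 7588 / 15658 = 0.4846 yr.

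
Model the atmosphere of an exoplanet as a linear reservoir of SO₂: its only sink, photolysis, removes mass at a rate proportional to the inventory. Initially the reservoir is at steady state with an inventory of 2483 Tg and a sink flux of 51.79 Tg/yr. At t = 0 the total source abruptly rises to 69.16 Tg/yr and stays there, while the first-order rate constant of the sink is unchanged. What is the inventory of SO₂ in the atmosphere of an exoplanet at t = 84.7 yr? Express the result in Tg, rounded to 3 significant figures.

3170 Tg

τ = M₀/F₀ = 2483/51.79 = 47.94 yr; rate constant k = 1/τ.
New steady state M_∞ = F₁/k = F₁·τ = 69.16 × 47.94 = 3315.8 Tg.
M(t) = M_∞ + (M₀ − M_∞)·e^(−t/τ); t/τ = 84.7/47.94 = 1.767, so e^(−t/τ) = 0.1709.
M(t) = 3315.8 − 832.8 × 0.1709 = 3173.5 Tg.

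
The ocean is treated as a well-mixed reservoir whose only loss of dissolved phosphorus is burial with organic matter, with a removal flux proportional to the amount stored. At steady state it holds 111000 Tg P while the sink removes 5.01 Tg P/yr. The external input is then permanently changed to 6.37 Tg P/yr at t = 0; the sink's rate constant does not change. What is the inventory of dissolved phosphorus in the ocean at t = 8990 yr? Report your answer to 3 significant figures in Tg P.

121000 Tg P

τ = M₀/F₀ = 111000/5.01 = 22160 yr; rate constant k = 1/τ.
New steady state M_∞ = F₁/k = F₁·τ = 6.37 × 22160 = 141130 Tg P.
M(t) = M_∞ + (M₀ − M_∞)·e^(−t/τ); t/τ = 8990/22160 = 0.4058, so e^(−t/τ) = 0.6665.
M(t) = 141130 − 30130 × 0.6665 = 121050 Tg P.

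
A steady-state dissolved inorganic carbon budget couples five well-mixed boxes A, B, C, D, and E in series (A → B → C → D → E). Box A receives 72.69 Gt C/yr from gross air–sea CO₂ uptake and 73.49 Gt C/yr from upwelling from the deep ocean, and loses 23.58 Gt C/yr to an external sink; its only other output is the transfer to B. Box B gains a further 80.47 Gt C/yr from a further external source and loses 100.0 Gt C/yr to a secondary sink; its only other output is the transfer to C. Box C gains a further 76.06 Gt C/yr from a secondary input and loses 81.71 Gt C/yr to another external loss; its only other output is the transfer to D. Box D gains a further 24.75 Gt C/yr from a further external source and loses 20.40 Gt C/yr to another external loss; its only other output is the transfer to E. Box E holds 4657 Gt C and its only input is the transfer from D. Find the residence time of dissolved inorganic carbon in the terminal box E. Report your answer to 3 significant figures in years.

45.8 yr

Box A: F(A→B) = (72.69 + 73.49) − 23.58 = 122.60 Gt C/yr.
Box B: F(B→C) = (122.60 + 80.47) − 100.0 = 103.07 Gt C/yr.
Box C: F(C→D) = (103.07 + 76.06) − 81.71 = 97.420 Gt C/yr.
Box D: F(D→E) = (97.420 + 24.75) − 20.40 = 101.77 Gt C/yr.
Box E throughput = its input = 101.77 Gt C/yr; τ = 4657 / 101.77 = 45.76 yr.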